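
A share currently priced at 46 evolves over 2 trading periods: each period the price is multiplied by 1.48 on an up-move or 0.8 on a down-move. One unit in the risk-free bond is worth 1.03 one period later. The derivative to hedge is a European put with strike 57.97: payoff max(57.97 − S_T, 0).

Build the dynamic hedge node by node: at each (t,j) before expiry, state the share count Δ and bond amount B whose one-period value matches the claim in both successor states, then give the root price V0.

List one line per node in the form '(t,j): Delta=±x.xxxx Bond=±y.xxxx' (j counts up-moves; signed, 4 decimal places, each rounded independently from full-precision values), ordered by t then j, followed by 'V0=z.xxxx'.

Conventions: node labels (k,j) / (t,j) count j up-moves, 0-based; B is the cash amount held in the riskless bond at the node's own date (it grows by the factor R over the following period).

(0,0): Delta=-0.5508 Bond=38.5932
(1,0): Delta=-1.0000 Bond=56.2816
(1,1): Delta=-0.0757 Bond=7.4085
V0=13.2564

Arbitrage-free pricing uses the up-move probability p* = (R−d)/(u−d) = 0.3382, discounting each step at R = 1.03.
Terminal payoffs: V(2,0)=28.5300, V(2,1)=3.5060, V(2,2)=0.0000
Node (1,0) S=36.8000: V=(p*·3.5060+(1−p*)·28.5300)/1.03=19.4816; Δ=(3.5060−28.5300)/(54.4640−29.4400)=-1.0000; B=V−Δ·S=56.2816
Node (1,1) S=68.0800: V=(p*·0.0000+(1−p*)·3.5060)/1.03=2.2526; Δ=(0.0000−3.5060)/(100.7584−54.4640)=-0.0757; B=V−Δ·S=7.4085
Node (0,0) S=46.0000: V=(p*·2.2526+(1−p*)·19.4816)/1.03=13.2564; Δ=(2.2526−19.4816)/(68.0800−36.8000)=-0.5508; B=V−Δ·S=38.5932
Sanity check at the root: Δ(0,0)·S0 + B(0,0) reproduces V0 = 13.2564.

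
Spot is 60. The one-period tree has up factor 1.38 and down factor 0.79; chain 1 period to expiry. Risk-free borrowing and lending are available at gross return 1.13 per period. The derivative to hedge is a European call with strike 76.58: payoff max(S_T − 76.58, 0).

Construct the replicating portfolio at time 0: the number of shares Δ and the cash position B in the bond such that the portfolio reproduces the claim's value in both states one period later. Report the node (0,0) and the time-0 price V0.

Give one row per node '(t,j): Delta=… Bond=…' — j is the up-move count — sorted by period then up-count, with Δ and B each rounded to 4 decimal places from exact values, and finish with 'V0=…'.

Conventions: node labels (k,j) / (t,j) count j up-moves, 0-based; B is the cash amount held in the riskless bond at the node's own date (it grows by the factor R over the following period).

(0,0): Delta=0.1757 Bond=-7.3703
V0=3.1720

Since d<R<u, set p* = (R−d)/(u−d) = 0.5763; price each node as the discounted p*-expectation of its children.
Payoffs at expiry: V(1,0)=0.0000, V(1,1)=6.2200
Node (0,0) S=60.0000: V=(p*·6.2200+(1−p*)·0.0000)/1.13=3.1720; Δ=(6.2200−0.0000)/(82.8000−47.4000)=0.1757; B=V−Δ·S=-7.3703
Verification: the root portfolio costs Δ(0,0)·S0 + B(0,0) = 3.1720, matching V0.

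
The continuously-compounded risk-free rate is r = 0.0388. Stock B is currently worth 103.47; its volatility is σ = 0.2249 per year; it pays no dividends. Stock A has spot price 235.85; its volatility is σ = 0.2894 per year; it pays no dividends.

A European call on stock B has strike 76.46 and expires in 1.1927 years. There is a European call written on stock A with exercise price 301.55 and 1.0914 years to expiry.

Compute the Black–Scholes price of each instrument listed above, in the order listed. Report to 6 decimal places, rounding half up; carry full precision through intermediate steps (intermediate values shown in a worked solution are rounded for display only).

price(stock B call K=76.46) = 31.212478
price(stock A call K=301.55) = 11.733688

[stock B call K=76.46]
σ√T = 0.2249·√1.1927 = 0.245615
d₁ = (ln(S/K) + (r+σ²/2)T) / (σ√T) = (ln(103.47/76.46) + (0.0388+0.2249²/2)·1.1927) / 0.245615 = (0.302514 + 0.076440) / 0.245615 = 1.542878
d₂ = d₁ − σ√T = 1.542878 − 0.245615 = 1.297263
e^{−rT} = 0.954778
N(d₁) = 0.938570,  N(d₂) = 0.902730
price = S·N(d₁) − K·e^{−rT}·N(d₂) = 97.113818 − 65.901340 = 31.212478
[stock A call K=301.55]
σ√T = 0.2894·√1.0914 = 0.302336
d₁ = (ln(S/K) + (r+σ²/2)T) / (σ√T) = (ln(235.85/301.55) + (0.0388+0.2894²/2)·1.0914) / 0.302336 = (-0.245740 + 0.088050) / 0.302336 = -0.521571
d₂ = d₁ − σ√T = -0.521571 − 0.302336 = -0.823907
e^{−rT} = 0.958538
N(d₁) = 0.300985,  N(d₂) = 0.204996
price = S·N(d₁) − K·e^{−rT}·N(d₂) = 70.987222 − 59.253533 = 11.733688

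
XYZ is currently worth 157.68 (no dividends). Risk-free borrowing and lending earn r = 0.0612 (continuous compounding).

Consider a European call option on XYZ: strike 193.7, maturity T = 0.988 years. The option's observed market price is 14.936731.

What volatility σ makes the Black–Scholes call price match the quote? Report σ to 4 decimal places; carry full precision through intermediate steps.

sigma = 0.3794

At σ = 0.3794 the Black–Scholes value reproduces the quote:
σ√T = 0.3794·√0.988 = 0.377117
d₁ = (ln(S/K) + (r+σ²/2)T) / (σ√T) = (ln(157.68/193.7) + (0.0612+0.3794²/2)·0.988) / 0.377117 = (-0.205743 + 0.131574) / 0.377117 = -0.196673
d₂ = d₁ − σ√T = -0.196673 − 0.377117 = -0.573790
e^{−rT} = 0.941326
N(d₁) = 0.422042,  N(d₂) = 0.283055
V = S·N(d₁) − K·e^{−rT}·N(d₂) = 66.547520 − 51.610788 = 14.936731 (matching the quote); vega is positive throughout, so no other σ reproduces this price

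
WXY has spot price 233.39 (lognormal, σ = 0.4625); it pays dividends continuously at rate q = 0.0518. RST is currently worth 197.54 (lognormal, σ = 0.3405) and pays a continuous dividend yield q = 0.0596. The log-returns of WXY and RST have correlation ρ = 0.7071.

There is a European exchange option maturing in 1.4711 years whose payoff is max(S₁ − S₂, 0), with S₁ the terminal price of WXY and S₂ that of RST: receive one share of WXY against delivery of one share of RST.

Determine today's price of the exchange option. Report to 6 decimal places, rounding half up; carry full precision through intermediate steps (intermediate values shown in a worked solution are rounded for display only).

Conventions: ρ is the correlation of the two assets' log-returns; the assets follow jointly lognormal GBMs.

σ_eff = √(σ₁² + σ₂² − 2ρσ₁σ₂) = √(0.4625² + 0.3405² − 2·0.7071·0.4625·0.3405) = 0.327317
d₁ = (ln(S₁/S₂) + (q₂ − q₁ + σ_eff²/2)T) / (σ_eff√T) = (ln(233.39/197.54) + (0.0596 − 0.0518 + 0.053568)·1.4711) / 0.396999 = 0.647479
d₂ = d₁ − σ_eff√T = 0.647479 − 0.396999 = 0.250479
N(d₁) = 0.741339,  N(d₂) = 0.598892
V = S₁·e^{−q₁T}·N(d₁) − S₂·e^{−q₂T}·N(d₂) = 160.326196 − 108.374073 = 51.952123
Key observation: no risk-free rate is needed — with the second asset as numeraire the exchange option is a call on the ratio S₁/S₂, and r cancels out of the value.

exchange price = 51.952123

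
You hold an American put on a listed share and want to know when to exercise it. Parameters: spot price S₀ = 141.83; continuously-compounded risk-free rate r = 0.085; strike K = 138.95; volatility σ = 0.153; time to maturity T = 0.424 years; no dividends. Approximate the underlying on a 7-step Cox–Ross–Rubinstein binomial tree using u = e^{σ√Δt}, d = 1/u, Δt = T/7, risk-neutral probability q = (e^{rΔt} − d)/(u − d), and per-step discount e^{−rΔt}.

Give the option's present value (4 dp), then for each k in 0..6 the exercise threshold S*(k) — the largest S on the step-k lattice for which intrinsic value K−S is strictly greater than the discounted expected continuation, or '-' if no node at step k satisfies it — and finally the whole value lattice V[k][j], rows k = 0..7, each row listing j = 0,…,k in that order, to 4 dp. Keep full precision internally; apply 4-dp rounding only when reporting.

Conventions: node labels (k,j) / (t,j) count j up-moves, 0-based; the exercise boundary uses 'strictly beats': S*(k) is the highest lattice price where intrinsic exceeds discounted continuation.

Δt=0.06057, u=1.03837, d=0.96304, q=0.55911, disc=e^(-rΔt)=0.99486
k=7 terminal: V=max(K-S,0) → 29.9833 21.4600 12.2701 2.3613 0.0000 0.0000 0.0000 0.0000
k=6: j=0 S=113.1481 intr=25.8019 cont=25.0883 V=25.8019[EX]; j=1 S=121.9984 intr=16.9516 cont=16.2380 V=16.9516[EX]; j=2 S=131.5410 intr=7.4090 cont=6.6954 V=7.4090[EX]; j=3 S=141.8300 intr=0.0000 cont=1.0357 V=1.0357[hold]; j=4 S=152.9238 intr=0.0000 cont=0.0000 V=0.0000[hold]; j=5 S=164.8853 intr=0.0000 cont=0.0000 V=0.0000[hold]; j=6 S=177.7824 intr=0.0000 cont=0.0000 V=0.0000[hold]  S*(6)=131.5410
k=5: j=0 S=117.4900 intr=21.4600 cont=20.7465 V=21.4600[EX]; j=1 S=126.6799 intr=12.2701 cont=11.5565 V=12.2701[EX]; j=2 S=136.5887 intr=2.3613 cont=3.8259 V=3.8259[hold]; j=3 S=147.2725 intr=0.0000 cont=0.4543 V=0.4543[hold]; j=4 S=158.7920 intr=0.0000 cont=0.0000 V=0.0000[hold]; j=5 S=171.2125 intr=0.0000 cont=0.0000 V=0.0000[hold]  S*(5)=126.6799
k=4: j=0 S=121.9984 intr=16.9516 cont=16.2380 V=16.9516[EX]; j=1 S=131.5410 intr=7.4090 cont=7.5101 V=7.5101[hold]; j=2 S=141.8300 intr=0.0000 cont=1.9308 V=1.9308[hold]; j=3 S=152.9238 intr=0.0000 cont=0.1993 V=0.1993[hold]; j=4 S=164.8853 intr=0.0000 cont=0.0000 V=0.0000[hold]  S*(4)=121.9984
k=3: j=0 S=126.6799 intr=12.2701 cont=11.6128 V=12.2701[EX]; j=1 S=136.5887 intr=2.3613 cont=4.3681 V=4.3681[hold]; j=2 S=147.2725 intr=0.0000 cont=0.9577 V=0.9577[hold]; j=3 S=158.7920 intr=0.0000 cont=0.0874 V=0.0874[hold]  S*(3)=126.6799
k=2: j=0 S=131.5410 intr=7.4090 cont=7.8117 V=7.8117[hold]; j=1 S=141.8300 intr=0.0000 cont=2.4487 V=2.4487[hold]; j=2 S=152.9238 intr=0.0000 cont=0.4687 V=0.4687[hold]  S*(2)=-
k=1: j=0 S=136.5887 intr=2.3613 cont=4.7884 V=4.7884[hold]; j=1 S=147.2725 intr=0.0000 cont=1.3348 V=1.3348[hold]  S*(1)=-
k=0: j=0 S=141.8300 intr=0.0000 cont=2.8428 V=2.8428[hold]  S*(0)=-

price = 2.8428
boundary = - - - 126.6799 121.9984 126.6799 131.5410
tree:
2.8428
4.7884 1.3348
7.8117 2.4487 0.4687
12.2701 4.3681 0.9577 0.0874
16.9516 7.5101 1.9308 0.1993 0.0000
21.4600 12.2701 3.8259 0.4543 0.0000 0.0000
25.8019 16.9516 7.4090 1.0357 0.0000 0.0000 0.0000
29.9833 21.4600 12.2701 2.3613 0.0000 0.0000 0.0000 0.0000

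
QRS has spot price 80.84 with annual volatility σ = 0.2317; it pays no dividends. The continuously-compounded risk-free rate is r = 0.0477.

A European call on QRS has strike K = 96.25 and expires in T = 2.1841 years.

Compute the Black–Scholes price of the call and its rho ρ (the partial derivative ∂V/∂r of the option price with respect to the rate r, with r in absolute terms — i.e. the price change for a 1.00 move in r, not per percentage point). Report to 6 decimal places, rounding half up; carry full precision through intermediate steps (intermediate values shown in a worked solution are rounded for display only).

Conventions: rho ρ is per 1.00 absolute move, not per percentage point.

σ√T = 0.2317·√2.1841 = 0.342422
d₁ = (ln(S/K) + (r+σ²/2)T) / (σ√T) = (ln(80.84/96.25) + (0.0477+0.2317²/2)·2.1841) / 0.342422 = (-0.174477 + 0.162808) / 0.342422 = -0.034078
d₂ = d₁ − σ√T = -0.034078 − 0.342422 = -0.376500
e^{−rT} = 0.901062
N(d₁) = 0.486408,  N(d₂) = 0.353273
Call price V = S·N(d₁) − K·e^{−rT}·N(d₂) = 39.321194 − 30.638337 = 8.682857
ρ = K·T·e^{−rT}·N(d₂) = 66.917192

price = 8.682857
ρ = 66.917192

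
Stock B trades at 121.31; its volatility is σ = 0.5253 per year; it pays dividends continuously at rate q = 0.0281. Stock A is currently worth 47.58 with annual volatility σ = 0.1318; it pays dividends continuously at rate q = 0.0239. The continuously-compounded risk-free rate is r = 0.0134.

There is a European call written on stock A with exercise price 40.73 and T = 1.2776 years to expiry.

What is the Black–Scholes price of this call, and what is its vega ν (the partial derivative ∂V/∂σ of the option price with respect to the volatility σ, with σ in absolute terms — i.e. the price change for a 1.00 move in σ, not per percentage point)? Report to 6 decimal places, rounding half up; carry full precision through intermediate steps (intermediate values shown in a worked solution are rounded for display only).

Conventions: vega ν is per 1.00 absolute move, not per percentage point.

price = 6.692050
ν = 12.269953

σ√T = 0.1318·√1.2776 = 0.148975
d₁ = (ln(S/K) + (r−q+σ²/2)T) / (σ√T) = (ln(47.58/40.73) + (0.0134−0.0239+0.1318²/2)·1.2776) / 0.148975 = (0.155448 − 0.002318) / 0.148975 = 1.027889
d₂ = d₁ − σ√T = 1.027889 − 0.148975 = 0.878914
e^{−rT} = 0.983026
e^{−qT} = 0.969927
N(d₁) = 0.847999,  N(d₂) = 0.810276
Call price V = S·e^{−qT}·N(d₁) − K·e^{−rT}·N(d₂) = 39.134402 − 32.442353 = 6.692050
φ(d₁) = (1/√(2π))·e^{−d₁²/2} = 0.235224
ν = S·e^{−qT}·φ(d₁)·√T = 12.269953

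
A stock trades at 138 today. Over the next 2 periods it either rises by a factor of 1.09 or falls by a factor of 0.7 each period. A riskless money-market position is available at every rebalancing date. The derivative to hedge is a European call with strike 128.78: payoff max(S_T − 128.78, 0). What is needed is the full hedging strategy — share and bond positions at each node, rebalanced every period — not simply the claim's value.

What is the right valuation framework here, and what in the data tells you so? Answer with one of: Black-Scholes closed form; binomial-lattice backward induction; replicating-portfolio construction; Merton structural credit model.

framework: replicating-portfolio construction

Key observation: what is demanded is not a single number but the (Δ, B) position at each node of the 1.09/0.7 tree starting at 138; constructing those positions is the replicating-portfolio method.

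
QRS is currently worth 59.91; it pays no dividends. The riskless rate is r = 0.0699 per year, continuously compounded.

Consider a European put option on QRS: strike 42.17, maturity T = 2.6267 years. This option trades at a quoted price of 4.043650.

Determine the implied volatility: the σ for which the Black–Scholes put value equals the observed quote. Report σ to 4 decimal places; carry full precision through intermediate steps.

sigma = 0.4356

At σ = 0.4356 the Black–Scholes value reproduces the quote:
σ√T = 0.4356·√2.6267 = 0.705981
d₁ = (ln(S/K) + (r+σ²/2)T) / (σ√T) = (ln(59.91/42.17) + (0.0699+0.4356²/2)·2.6267) / 0.705981 = (0.351134 + 0.432811) / 0.705981 = 1.110434
d₂ = d₁ − σ√T = 1.110434 − 0.705981 = 0.404453
e^{−rT} = 0.832263
N(−d₁) = 0.133406,  N(−d₂) = 0.342940
V = K·e^{−rT}·N(−d₂) − S·N(−d₁) = 12.036007 − 7.992357 = 4.043650 (equal to the quote); since ∂V/∂σ > 0 for all σ, the implied volatility is unique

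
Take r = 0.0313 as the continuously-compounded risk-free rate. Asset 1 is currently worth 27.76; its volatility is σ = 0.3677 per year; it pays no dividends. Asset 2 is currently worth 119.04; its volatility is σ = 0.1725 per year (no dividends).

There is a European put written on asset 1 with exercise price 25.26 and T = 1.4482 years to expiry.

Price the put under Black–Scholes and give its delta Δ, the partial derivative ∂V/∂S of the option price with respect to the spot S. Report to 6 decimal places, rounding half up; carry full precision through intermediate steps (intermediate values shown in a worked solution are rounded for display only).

price = 2.954686
Δ = -0.295646

σ√T = 0.3677·√1.4482 = 0.442495
d₁ = (ln(S/K) + (r+σ²/2)T) / (σ√T) = (ln(27.76/25.26) + (0.0313+0.3677²/2)·1.4482) / 0.442495 = (0.094374 + 0.143229) / 0.442495 = 0.536963
d₂ = d₁ − σ√T = 0.536963 − 0.442495 = 0.094469
e^{−rT} = 0.955683
N(−d₁) = 0.295646,  N(−d₂) = 0.462368
Put price V = K·e^{−rT}·N(−d₂) − S·N(−d₁) = 11.161831 − 8.207145 = 2.954686
Δ = −N(−d₁) = -0.295646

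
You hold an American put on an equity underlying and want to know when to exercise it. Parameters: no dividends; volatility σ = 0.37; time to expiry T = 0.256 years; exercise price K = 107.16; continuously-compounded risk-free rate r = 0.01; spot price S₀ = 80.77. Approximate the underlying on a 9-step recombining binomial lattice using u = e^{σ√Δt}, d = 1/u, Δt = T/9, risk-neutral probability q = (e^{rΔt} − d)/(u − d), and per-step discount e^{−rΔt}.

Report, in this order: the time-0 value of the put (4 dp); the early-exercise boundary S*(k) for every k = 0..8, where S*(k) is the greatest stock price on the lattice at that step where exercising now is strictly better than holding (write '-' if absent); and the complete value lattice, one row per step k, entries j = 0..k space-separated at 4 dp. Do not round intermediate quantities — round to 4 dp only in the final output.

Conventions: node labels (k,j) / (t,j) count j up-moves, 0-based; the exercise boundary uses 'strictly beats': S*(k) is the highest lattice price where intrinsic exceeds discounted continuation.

price = 26.7385
boundary = - - 71.2932 75.8838 71.2932 75.8838 80.7700 85.9708 91.5065
tree:
26.7385
31.3237 21.9180
35.8668 26.5503 17.0449
40.1797 31.2762 21.5813 12.2701
44.2317 35.8668 26.4191 16.4914 7.8250
48.0385 40.1797 31.2762 21.3117 11.4170 4.0409
51.6151 44.2317 35.8668 26.3900 15.9679 6.6237 1.3192
54.9753 48.0385 40.1797 31.2762 21.1892 10.4701 2.5706 0.0000
58.1322 51.6151 44.2317 35.8668 26.3900 15.6535 5.0092 0.0000 0.0000
61.0981 54.9753 48.0385 40.1797 31.2762 21.1892 9.7613 0.0000 0.0000 0.0000

params: Δt=0.02844 u=1.06439 d=0.93950 q=0.48668 e^(-rΔt)=0.99972
t_9 payoffs: 61.0981 54.9753 48.0385 40.1797 31.2762 21.1892 9.7613 0.0000 0.0000 0.0000
t_8: node(8,0) S=49.0278 payoff=58.1322 vs cont=58.1017 → 58.1322 [stop]  node(8,1) S=55.5449 payoff=51.6151 vs cont=51.5846 → 51.6151 [stop]  node(8,2) S=62.9283 payoff=44.2317 vs cont=44.2012 → 44.2317 [stop]  node(8,3) S=71.2932 payoff=35.8668 vs cont=35.8363 → 35.8668 [stop]  node(8,4) S=80.7700 payoff=26.3900 vs cont=26.3595 → 26.3900 [stop]  node(8,5) S=91.5065 payoff=15.6535 vs cont=15.6230 → 15.6535 [stop]  node(8,6) S=103.6702 payoff=3.4898 vs cont=5.0092 → 5.0092 [wait]  node(8,7) S=117.4508 payoff=0.0000 vs cont=0.0000 → 0.0000 [wait]  node(8,8) S=133.0632 payoff=0.0000 vs cont=0.0000 → 0.0000 [wait]  ⇒ S*(8)=91.5065
t_7: node(7,0) S=52.1847 payoff=54.9753 vs cont=54.9448 → 54.9753 [stop]  node(7,1) S=59.1215 payoff=48.0385 vs cont=48.0080 → 48.0385 [stop]  node(7,2) S=66.9803 payoff=40.1797 vs cont=40.1492 → 40.1797 [stop]  node(7,3) S=75.8838 payoff=31.2762 vs cont=31.2457 → 31.2762 [stop]  node(7,4) S=85.9708 payoff=21.1892 vs cont=21.1587 → 21.1892 [stop]  node(7,5) S=97.3987 payoff=9.7613 vs cont=10.4701 → 10.4701 [wait]  node(7,6) S=110.3456 payoff=0.0000 vs cont=2.5706 → 2.5706 [wait]  node(7,7) S=125.0135 payoff=0.0000 vs cont=0.0000 → 0.0000 [wait]  ⇒ S*(7)=85.9708
t_6: node(6,0) S=55.5449 payoff=51.6151 vs cont=51.5846 → 51.6151 [stop]  node(6,1) S=62.9283 payoff=44.2317 vs cont=44.2012 → 44.2317 [stop]  node(6,2) S=71.2932 payoff=35.8668 vs cont=35.8363 → 35.8668 [stop]  node(6,3) S=80.7700 payoff=26.3900 vs cont=26.3595 → 26.3900 [stop]  node(6,4) S=91.5065 payoff=15.6535 vs cont=15.9679 → 15.9679 [wait]  node(6,5) S=103.6702 payoff=3.4898 vs cont=6.6237 → 6.6237 [wait]  node(6,6) S=117.4508 payoff=0.0000 vs cont=1.3192 → 1.3192 [wait]  ⇒ S*(6)=80.7700
t_5: node(5,0) S=59.1215 payoff=48.0385 vs cont=48.0080 → 48.0385 [stop]  node(5,1) S=66.9803 payoff=40.1797 vs cont=40.1492 → 40.1797 [stop]  node(5,2) S=75.8838 payoff=31.2762 vs cont=31.2457 → 31.2762 [stop]  node(5,3) S=85.9708 payoff=21.1892 vs cont=21.3117 → 21.3117 [wait]  node(5,4) S=97.3987 payoff=9.7613 vs cont=11.4170 → 11.4170 [wait]  node(5,5) S=110.3456 payoff=0.0000 vs cont=4.0409 → 4.0409 [wait]  ⇒ S*(5)=75.8838
t_4: node(4,0) S=62.9283 payoff=44.2317 vs cont=44.2012 → 44.2317 [stop]  node(4,1) S=71.2932 payoff=35.8668 vs cont=35.8363 → 35.8668 [stop]  node(4,2) S=80.7700 payoff=26.3900 vs cont=26.4191 → 26.4191 [wait]  node(4,3) S=91.5065 payoff=15.6535 vs cont=16.4914 → 16.4914 [wait]  node(4,4) S=103.6702 payoff=3.4898 vs cont=7.8250 → 7.8250 [wait]  ⇒ S*(4)=71.2932
t_3: node(3,0) S=66.9803 payoff=40.1797 vs cont=40.1492 → 40.1797 [stop]  node(3,1) S=75.8838 payoff=31.2762 vs cont=31.2599 → 31.2762 [stop]  node(3,2) S=85.9708 payoff=21.1892 vs cont=21.5813 → 21.5813 [wait]  node(3,3) S=97.3987 payoff=9.7613 vs cont=12.2701 → 12.2701 [wait]  ⇒ S*(3)=75.8838
t_2: node(2,0) S=71.2932 payoff=35.8668 vs cont=35.8363 → 35.8668 [stop]  node(2,1) S=80.7700 payoff=26.3900 vs cont=26.5503 → 26.5503 [wait]  node(2,2) S=91.5065 payoff=15.6535 vs cont=17.0449 → 17.0449 [wait]  ⇒ S*(2)=71.2932
t_1: node(1,0) S=75.8838 payoff=31.2762 vs cont=31.3237 → 31.3237 [wait]  node(1,1) S=85.9708 payoff=21.1892 vs cont=21.9180 → 21.9180 [wait]  ⇒ S*(1)=-
t_0: node(0,0) S=80.7700 payoff=26.3900 vs cont=26.7385 → 26.7385 [wait]  ⇒ S*(0)=-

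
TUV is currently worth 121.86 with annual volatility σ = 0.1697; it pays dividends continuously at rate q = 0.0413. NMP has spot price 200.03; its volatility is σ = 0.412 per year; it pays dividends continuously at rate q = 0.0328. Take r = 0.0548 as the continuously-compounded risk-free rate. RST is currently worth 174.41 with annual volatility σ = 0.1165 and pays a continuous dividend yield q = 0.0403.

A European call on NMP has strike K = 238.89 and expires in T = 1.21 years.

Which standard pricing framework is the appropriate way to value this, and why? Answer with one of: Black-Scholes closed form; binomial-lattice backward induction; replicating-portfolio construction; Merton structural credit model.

framework: Black-Scholes closed form

Key observation: the strike-238.89 call on NMP is European-exercise on a continuously-modelled lognormal underlying, so its value is a single closed-form evaluation.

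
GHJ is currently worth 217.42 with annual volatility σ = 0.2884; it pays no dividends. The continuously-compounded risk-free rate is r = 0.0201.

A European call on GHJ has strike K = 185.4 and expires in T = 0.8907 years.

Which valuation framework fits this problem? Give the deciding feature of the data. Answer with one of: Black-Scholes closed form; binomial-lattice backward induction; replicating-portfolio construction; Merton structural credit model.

Key observation: the strike-185.4 call on GHJ is European-exercise on a continuously-modelled lognormal underlying, so its value is a single closed-form evaluation.

framework: Black-Scholes closed form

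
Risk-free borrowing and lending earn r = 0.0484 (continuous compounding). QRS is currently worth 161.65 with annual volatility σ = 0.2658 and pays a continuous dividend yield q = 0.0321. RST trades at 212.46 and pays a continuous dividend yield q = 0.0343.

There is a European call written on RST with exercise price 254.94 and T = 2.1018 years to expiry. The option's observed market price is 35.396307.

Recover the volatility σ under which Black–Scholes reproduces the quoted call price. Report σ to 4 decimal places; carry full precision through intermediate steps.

At σ = 0.4109 the Black–Scholes value reproduces the quote:
σ√T = 0.4109·√2.1018 = 0.595706
d₁ = (ln(S/K) + (r−q+σ²/2)T) / (σ√T) = (ln(212.46/254.94) + (0.0484−0.0343+0.4109²/2)·2.1018) / 0.595706 = (-0.182274 + 0.207068) / 0.595706 = 0.041621
d₂ = d₁ − σ√T = 0.041621 − 0.595706 = -0.554085
e^{−rT} = 0.903276
e^{−qT} = 0.930446
N(d₁) = 0.516599,  N(d₂) = 0.289760
V = S·e^{−qT}·N(d₁) − K·e^{−rT}·N(d₂) = 102.122639 − 66.726333 = 35.396307 (equal to the quote); since ∂V/∂σ > 0 for all σ, the implied volatility is unique

sigma = 0.4109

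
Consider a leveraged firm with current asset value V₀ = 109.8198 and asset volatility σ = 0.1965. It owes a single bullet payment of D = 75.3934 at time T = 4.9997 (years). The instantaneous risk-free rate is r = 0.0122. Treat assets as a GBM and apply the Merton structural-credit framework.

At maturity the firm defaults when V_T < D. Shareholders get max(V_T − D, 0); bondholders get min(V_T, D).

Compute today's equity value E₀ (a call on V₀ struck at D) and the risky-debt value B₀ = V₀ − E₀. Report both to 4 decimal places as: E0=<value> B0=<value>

Work the structural quantities from V₀ = 109.8198 against face 75.3934:
d₁ = [ln(V₀/D) + (r + σ²/2)T] / (σ√T)
   = [ln(109.8198/75.3934) + (0.0122 + 0.5·0.1965²)·4.9997] / (0.1965·√4.9997)
   = [0.376121 + 0.157521] / 0.439374 = 1.214551
d₂ = d₁ − σ√T = 1.214551 − 0.439374 = 0.775177
N(d₁) = 0.887731,  N(d₂) = 0.780882,  e^(−rT) = 0.940827
E₀ = V₀·N(d₁) − D·e^(−rT)·N(d₂)
   = 109.8198·0.887731 − 75.3934·0.940827·0.780882 = 42.100828
B₀ = V₀ − E₀ = 109.8198 − 42.100828 = 67.718972

E0=42.1008 B0=67.7190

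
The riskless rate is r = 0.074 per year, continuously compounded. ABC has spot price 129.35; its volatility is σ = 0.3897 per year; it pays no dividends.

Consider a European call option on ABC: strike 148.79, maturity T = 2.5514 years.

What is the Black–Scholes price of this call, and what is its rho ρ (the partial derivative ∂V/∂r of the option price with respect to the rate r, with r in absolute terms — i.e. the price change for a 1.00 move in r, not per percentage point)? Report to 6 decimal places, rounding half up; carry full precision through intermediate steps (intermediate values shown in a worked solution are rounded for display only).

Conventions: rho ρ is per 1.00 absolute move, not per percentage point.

price = 34.029189
ρ = 128.217950

σ√T = 0.3897·√2.5514 = 0.622472
d₁ = (ln(S/K) + (r+σ²/2)T) / (σ√T) = (ln(129.35/148.79) + (0.074+0.3897²/2)·2.5514) / 0.622472 = (-0.140014 + 0.382539) / 0.622472 = 0.389616
d₂ = d₁ − σ√T = 0.389616 − 0.622472 = -0.232855
e^{−rT} = 0.827949
N(d₁) = 0.651590,  N(d₂) = 0.407937
Call price V = S·N(d₁) − K·e^{−rT}·N(d₂) = 84.283148 − 50.253959 = 34.029189
ρ = K·T·e^{−rT}·N(d₂) = 128.217950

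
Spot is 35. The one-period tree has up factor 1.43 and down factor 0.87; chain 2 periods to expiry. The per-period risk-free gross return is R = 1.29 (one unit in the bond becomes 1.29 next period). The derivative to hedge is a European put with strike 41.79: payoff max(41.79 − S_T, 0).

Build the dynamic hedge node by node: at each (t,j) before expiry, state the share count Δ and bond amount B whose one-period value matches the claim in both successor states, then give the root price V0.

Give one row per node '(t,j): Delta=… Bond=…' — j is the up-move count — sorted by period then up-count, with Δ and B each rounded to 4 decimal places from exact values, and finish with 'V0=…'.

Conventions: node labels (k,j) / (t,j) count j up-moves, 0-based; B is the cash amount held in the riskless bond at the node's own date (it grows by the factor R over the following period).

Under the risk-neutral measure, an up-move has probability p* = (R−d)/(u−d) = 0.7500 and values discount at R = 1.29.
Expiry values: V(2,0)=15.2985, V(2,1)=0.0000, V(2,2)=0.0000
(1,0): S=30.4500. Δ = (V_up−V_dn)/(S_up−S_dn) = (0.0000−15.2985)/(43.5435−26.4915) = -0.8972. V = [p*·0.0000 + (1−p*)·15.2985]/1.29 = 2.9648. B = V − Δ·S = 30.2836.
(1,1): S=50.0500. Δ = (V_up−V_dn)/(S_up−S_dn) = (0.0000−0.0000)/(71.5715−43.5435) = 0.0000. V = [p*·0.0000 + (1−p*)·0.0000]/1.29 = 0.0000. B = V − Δ·S = 0.0000.
(0,0): S=35.0000. Δ = (V_up−V_dn)/(S_up−S_dn) = (0.0000−2.9648)/(50.0500−30.4500) = -0.1513. V = [p*·0.0000 + (1−p*)·2.9648]/1.29 = 0.5746. B = V − Δ·S = 5.8689.
As a check, the time-0 holding Δ(0,0)·S0 + B(0,0) comes to 0.5746 — exactly V0.

(0,0): Delta=-0.1513 Bond=5.8689
(1,0): Delta=-0.8972 Bond=30.2836
(1,1): Delta=0.0000 Bond=0.0000
V0=0.5746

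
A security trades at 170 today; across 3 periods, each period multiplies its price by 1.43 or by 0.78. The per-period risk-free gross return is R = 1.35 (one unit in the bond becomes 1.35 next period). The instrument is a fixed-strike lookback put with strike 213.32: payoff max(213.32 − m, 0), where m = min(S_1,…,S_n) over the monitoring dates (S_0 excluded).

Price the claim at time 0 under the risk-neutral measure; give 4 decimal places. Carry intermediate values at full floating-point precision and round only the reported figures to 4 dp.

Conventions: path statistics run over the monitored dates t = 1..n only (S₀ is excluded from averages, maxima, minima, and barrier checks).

Under the martingale measure an up-move has probability p* = 0.8769; value the claim as the probability-weighted average of per-path payoffs, discounted 3 periods at R = 1.35.
Enumerate all 2^3 = 8 price paths (U = up ×1.43, D = down ×0.78); each path with k up-moves has probability p*^k·(1−p*)^(3−k).
DDD: m=80.6738, payoff=132.6462, prob=0.001864
UDD: m=147.9020, payoff=65.4180, prob=0.013284
DUD: m=132.6000, payoff=80.7200, prob=0.013284
UUD: m=243.1000, payoff=0.0000, prob=0.094645
DDU: m=103.4280, payoff=109.8920, prob=0.013284
UDU: m=189.6180, payoff=23.7020, prob=0.094645
DUU: m=132.6000, payoff=80.7200, prob=0.094645
UUU: m=243.1000, payoff=0.0000, prob=0.674349
Price = Σ prob·payoff / R^3 = 13.531356 / 2.460375 = 5.4997

price = 5.4997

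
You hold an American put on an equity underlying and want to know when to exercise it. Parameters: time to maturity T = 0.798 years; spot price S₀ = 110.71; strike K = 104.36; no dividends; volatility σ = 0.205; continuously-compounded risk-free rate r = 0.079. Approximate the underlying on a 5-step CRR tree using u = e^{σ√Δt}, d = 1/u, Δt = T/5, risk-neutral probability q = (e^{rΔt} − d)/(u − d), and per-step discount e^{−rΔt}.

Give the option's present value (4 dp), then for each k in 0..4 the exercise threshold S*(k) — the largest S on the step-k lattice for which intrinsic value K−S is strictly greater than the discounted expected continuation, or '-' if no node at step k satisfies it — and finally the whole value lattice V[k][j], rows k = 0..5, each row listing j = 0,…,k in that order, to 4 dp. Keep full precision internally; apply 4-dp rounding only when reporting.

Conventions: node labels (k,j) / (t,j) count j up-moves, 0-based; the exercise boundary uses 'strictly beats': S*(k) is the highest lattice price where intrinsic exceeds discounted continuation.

Δt=0.15960  u=1.08534  d=0.92137  q=0.55691  discount=0.98747
step 5 (expiry): payoffs max(K−S,0) = 30.8496 17.7668 2.3555 0.0000 0.0000 0.0000
step 4: (k=4,j=0): S=79.7841, K−S=24.5759, hold=23.2683 ⇒ V=24.5759 exercise | (k=4,j=1): S=93.9835, K−S=10.3765, hold=9.0689 ⇒ V=10.3765 exercise | (k=4,j=2): S=110.7100, K−S=0.0000, hold=1.0306 ⇒ V=1.0306 continue | (k=4,j=3): S=130.4134, K−S=0.0000, hold=0.0000 ⇒ V=0.0000 continue | (k=4,j=4): S=153.6234, K−S=0.0000, hold=0.0000 ⇒ V=0.0000 continue  boundary S*=93.9835
step 3: (k=3,j=0): S=86.5932, K−S=17.7668, hold=16.4592 ⇒ V=17.7668 exercise | (k=3,j=1): S=102.0045, K−S=2.3555, hold=5.1068 ⇒ V=5.1068 continue | (k=3,j=2): S=120.1585, K−S=0.0000, hold=0.4509 ⇒ V=0.4509 continue | (k=3,j=3): S=141.5434, K−S=0.0000, hold=0.0000 ⇒ V=0.0000 continue  boundary S*=86.5932
step 2: (k=2,j=0): S=93.9835, K−S=10.3765, hold=10.5820 ⇒ V=10.5820 continue | (k=2,j=1): S=110.7100, K−S=0.0000, hold=2.4824 ⇒ V=2.4824 continue | (k=2,j=2): S=130.4134, K−S=0.0000, hold=0.1973 ⇒ V=0.1973 continue  boundary S*=-
step 1: (k=1,j=0): S=102.0045, K−S=2.3555, hold=5.9951 ⇒ V=5.9951 continue | (k=1,j=1): S=120.1585, K−S=0.0000, hold=1.1946 ⇒ V=1.1946 continue  boundary S*=-
step 0: (k=0,j=0): S=110.7100, K−S=0.0000, hold=3.2801 ⇒ V=3.2801 continue  boundary S*=-

price = 3.2801
boundary = - - - 86.5932 93.9835
tree:
3.2801
5.9951 1.1946
10.5820 2.4824 0.1973
17.7668 5.1068 0.4509 0.0000
24.5759 10.3765 1.0306 0.0000 0.0000
30.8496 17.7668 2.3555 0.0000 0.0000 0.0000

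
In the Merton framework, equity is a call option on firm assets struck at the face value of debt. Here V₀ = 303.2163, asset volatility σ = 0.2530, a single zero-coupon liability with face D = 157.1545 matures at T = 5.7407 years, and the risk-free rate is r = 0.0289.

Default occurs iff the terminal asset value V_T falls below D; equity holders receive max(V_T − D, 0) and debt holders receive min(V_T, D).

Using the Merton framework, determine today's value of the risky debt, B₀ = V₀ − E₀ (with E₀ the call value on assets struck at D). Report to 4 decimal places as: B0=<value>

Work the structural quantities from V₀ = 303.2163 against face 157.1545:
d₁ = [ln(V₀/D) + (r + σ²/2)T] / (σ√T)
   = [ln(303.2163/157.1545) + (0.0289 + 0.5·0.2530²)·5.7407] / (0.2530·√5.7407)
   = [0.657217 + 0.349634] / 0.606182 = 1.660973
d₂ = d₁ − σ√T = 1.660973 − 0.606182 = 1.054791
N(d₁) = 0.951641,  N(d₂) = 0.854239,  e^(−rT) = 0.847126
E₀ = V₀·N(d₁) − D·e^(−rT)·N(d₂)
   = 303.2163·0.951641 − 157.1545·0.847126·0.854239 = 174.828350
B₀ = V₀ − E₀ = 303.2163 − 174.828350 = 128.387950

B0=128.3879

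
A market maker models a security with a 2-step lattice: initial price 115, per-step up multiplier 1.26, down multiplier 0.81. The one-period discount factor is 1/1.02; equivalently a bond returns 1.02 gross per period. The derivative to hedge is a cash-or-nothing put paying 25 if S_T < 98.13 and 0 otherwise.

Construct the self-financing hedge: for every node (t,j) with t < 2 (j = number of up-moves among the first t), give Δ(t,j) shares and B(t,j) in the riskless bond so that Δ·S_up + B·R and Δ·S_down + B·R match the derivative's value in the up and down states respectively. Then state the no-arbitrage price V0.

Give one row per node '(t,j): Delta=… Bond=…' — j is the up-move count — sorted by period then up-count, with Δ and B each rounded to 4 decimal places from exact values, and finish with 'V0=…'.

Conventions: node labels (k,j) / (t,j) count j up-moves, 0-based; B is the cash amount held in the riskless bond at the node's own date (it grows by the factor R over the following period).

(0,0): Delta=-0.2526 Bond=35.8836
(1,0): Delta=-0.5964 Bond=68.6275
(1,1): Delta=0.0000 Bond=0.0000
V0=6.8350

Under the risk-neutral measure, an up-move has probability p* = (R−d)/(u−d) = 0.4667 and values discount at R = 1.02.
Expiry values: V(2,0)=25.0000, V(2,1)=0.0000, V(2,2)=0.0000
Node (1,0) S=93.1500: V=(p*·0.0000+(1−p*)·25.0000)/1.02=13.0719; Δ=(0.0000−25.0000)/(117.3690−75.4515)=-0.5964; B=V−Δ·S=68.6275
Node (1,1) S=144.9000: V=(p*·0.0000+(1−p*)·0.0000)/1.02=0.0000; Δ=(0.0000−0.0000)/(182.5740−117.3690)=0.0000; B=V−Δ·S=0.0000
Node (0,0) S=115.0000: V=(p*·0.0000+(1−p*)·13.0719)/1.02=6.8350; Δ=(0.0000−13.0719)/(144.9000−93.1500)=-0.2526; B=V−Δ·S=35.8836
Sanity check at the root: Δ(0,0)·S0 + B(0,0) reproduces V0 = 6.8350.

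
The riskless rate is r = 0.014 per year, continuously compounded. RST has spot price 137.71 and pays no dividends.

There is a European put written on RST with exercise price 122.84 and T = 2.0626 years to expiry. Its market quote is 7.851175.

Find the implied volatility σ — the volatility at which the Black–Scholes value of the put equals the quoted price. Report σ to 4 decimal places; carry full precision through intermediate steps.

At σ = 0.2091 the Black–Scholes value reproduces the quote:
σ√T = 0.2091·√2.0626 = 0.300304
d₁ = (ln(S/K) + (r+σ²/2)T) / (σ√T) = (ln(137.71/122.84) + (0.014+0.2091²/2)·2.0626) / 0.300304 = (0.114267 + 0.073968) / 0.300304 = 0.626814
d₂ = d₁ − σ√T = 0.626814 − 0.300304 = 0.326510
e^{−rT} = 0.971537
N(−d₁) = 0.265390,  N(−d₂) = 0.372019
V = K·e^{−rT}·N(−d₂) − S·N(−d₁) = 44.398093 − 36.546918 = 7.851175 (the quoted price), and the Black–Scholes price is strictly increasing in σ, so σ is unique

sigma = 0.2091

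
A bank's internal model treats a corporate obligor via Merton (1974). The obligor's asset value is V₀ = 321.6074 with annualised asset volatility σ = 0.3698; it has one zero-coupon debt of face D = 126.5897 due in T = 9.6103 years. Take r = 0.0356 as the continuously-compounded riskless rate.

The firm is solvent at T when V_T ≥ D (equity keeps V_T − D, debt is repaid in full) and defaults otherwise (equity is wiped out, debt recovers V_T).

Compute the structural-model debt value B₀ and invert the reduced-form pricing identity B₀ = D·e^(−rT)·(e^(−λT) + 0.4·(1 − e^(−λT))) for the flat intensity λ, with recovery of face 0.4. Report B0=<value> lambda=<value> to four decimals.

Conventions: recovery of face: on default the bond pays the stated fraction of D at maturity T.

B0=78.1724 lambda=0.0255

Work the structural quantities from V₀ = 321.6074 against face 126.5897:
d₁ = [ln(V₀/D) + (r + σ²/2)T] / (σ√T)
   = [ln(321.6074/126.5897) + (0.0356 + 0.5·0.3698²)·9.6103] / (0.3698·√9.6103)
   = [0.932380 + 0.999241] / 1.146398 = 1.684948
d₂ = d₁ − σ√T = 1.684948 − 1.146398 = 0.538550
N(d₁) = 0.954001,  N(d₂) = 0.704901,  e^(−rT) = 0.710258
E₀ = V₀·N(d₁) − D·e^(−rT)·N(d₂)
   = 321.6074·0.954001 − 126.5897·0.710258·0.704901 = 243.435035
B₀ = V₀ − E₀ = 321.6074 − 243.435035 = 78.172365
e^(−λT) = (B₀·e^(rT)/D − 0.4)/(1 − 0.4) = (78.1724·1.407939/126.5897 − 0.4)/0.6 = 0.78239729
λ = −ln(0.78239729)/9.6103 = 0.025534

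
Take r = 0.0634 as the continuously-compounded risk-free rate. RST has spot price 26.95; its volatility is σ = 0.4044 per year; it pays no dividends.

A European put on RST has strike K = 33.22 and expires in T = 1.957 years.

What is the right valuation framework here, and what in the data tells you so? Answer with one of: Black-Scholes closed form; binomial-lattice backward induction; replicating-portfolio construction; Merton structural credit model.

framework: Black-Scholes closed form

Key observation: with RST following a GBM at constant σ and r, the European put struck at 33.22 prices in closed form — nothing here needs a stepwise model or a balance sheet.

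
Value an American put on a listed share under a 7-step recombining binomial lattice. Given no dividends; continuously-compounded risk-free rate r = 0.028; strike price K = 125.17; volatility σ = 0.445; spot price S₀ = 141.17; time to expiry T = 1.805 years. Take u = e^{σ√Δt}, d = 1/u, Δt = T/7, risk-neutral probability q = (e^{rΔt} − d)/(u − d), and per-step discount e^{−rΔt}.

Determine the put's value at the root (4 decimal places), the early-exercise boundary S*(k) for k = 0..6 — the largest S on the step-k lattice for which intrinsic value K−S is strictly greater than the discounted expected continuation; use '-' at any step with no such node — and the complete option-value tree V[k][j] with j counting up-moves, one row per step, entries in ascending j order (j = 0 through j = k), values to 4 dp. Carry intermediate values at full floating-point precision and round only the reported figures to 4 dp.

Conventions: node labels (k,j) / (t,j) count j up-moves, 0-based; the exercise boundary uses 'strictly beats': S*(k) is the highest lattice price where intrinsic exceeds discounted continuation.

price = 21.7908
boundary = - - - - 57.1733 71.6689 89.8396
tree:
21.7908
30.4641 11.9381
41.3478 18.1495 4.8242
54.1626 26.9345 8.1081 1.0397
67.9967 38.7532 13.4652 1.9381 0.0000
79.5604 53.5011 22.0267 3.6126 0.0000 0.0000
88.7853 67.9967 35.3304 6.7341 0.0000 0.0000 0.0000
96.1444 79.5604 53.5011 12.5527 0.0000 0.0000 0.0000 0.0000

Δt=0.25786  u=1.25354  d=0.79774  q=0.45964  discount=0.99281
step 7 (expiry): payoffs max(K−S,0) = 96.1444 79.5604 53.5011 12.5527 0.0000 0.0000 0.0000 0.0000
step 6: (k=6,j=0): S=36.3847, K−S=88.7853, hold=87.8848 ⇒ V=88.7853 exercise | (k=6,j=1): S=57.1733, K−S=67.9967, hold=67.0962 ⇒ V=67.9967 exercise | (k=6,j=2): S=89.8396, K−S=35.3304, hold=34.4299 ⇒ V=35.3304 exercise | (k=6,j=3): S=141.1700, K−S=0.0000, hold=6.7341 ⇒ V=6.7341 continue | (k=6,j=4): S=221.8283, K−S=0.0000, hold=0.0000 ⇒ V=0.0000 continue | (k=6,j=5): S=348.5711, K−S=0.0000, hold=0.0000 ⇒ V=0.0000 continue | (k=6,j=6): S=547.7293, K−S=0.0000, hold=0.0000 ⇒ V=0.0000 continue  boundary S*=89.8396
step 5: (k=5,j=0): S=45.6096, K−S=79.5604, hold=78.6599 ⇒ V=79.5604 exercise | (k=5,j=1): S=71.6689, K−S=53.5011, hold=52.6006 ⇒ V=53.5011 exercise | (k=5,j=2): S=112.6173, K−S=12.5527, hold=22.0267 ⇒ V=22.0267 continue | (k=5,j=3): S=176.9619, K−S=0.0000, hold=3.6126 ⇒ V=3.6126 continue | (k=5,j=4): S=278.0700, K−S=0.0000, hold=0.0000 ⇒ V=0.0000 continue | (k=5,j=5): S=436.9469, K−S=0.0000, hold=0.0000 ⇒ V=0.0000 continue  boundary S*=71.6689
step 4: (k=4,j=0): S=57.1733, K−S=67.9967, hold=67.0962 ⇒ V=67.9967 exercise | (k=4,j=1): S=89.8396, K−S=35.3304, hold=38.7532 ⇒ V=38.7532 continue | (k=4,j=2): S=141.1700, K−S=0.0000, hold=13.4652 ⇒ V=13.4652 continue | (k=4,j=3): S=221.8283, K−S=0.0000, hold=1.9381 ⇒ V=1.9381 continue | (k=4,j=4): S=348.5711, K−S=0.0000, hold=0.0000 ⇒ V=0.0000 continue  boundary S*=57.1733
step 3: (k=3,j=0): S=71.6689, K−S=53.5011, hold=54.1626 ⇒ V=54.1626 continue | (k=3,j=1): S=112.6173, K−S=12.5527, hold=26.9345 ⇒ V=26.9345 continue | (k=3,j=2): S=176.9619, K−S=0.0000, hold=8.1081 ⇒ V=8.1081 continue | (k=3,j=3): S=278.0700, K−S=0.0000, hold=1.0397 ⇒ V=1.0397 continue  boundary S*=-
step 2: (k=2,j=0): S=89.8396, K−S=35.3304, hold=41.3478 ⇒ V=41.3478 continue | (k=2,j=1): S=141.1700, K−S=0.0000, hold=18.1495 ⇒ V=18.1495 continue | (k=2,j=2): S=221.8283, K−S=0.0000, hold=4.8242 ⇒ V=4.8242 continue  boundary S*=-
step 1: (k=1,j=0): S=112.6173, K−S=12.5527, hold=30.4641 ⇒ V=30.4641 continue | (k=1,j=1): S=176.9619, K−S=0.0000, hold=11.9381 ⇒ V=11.9381 continue  boundary S*=-
step 0: (k=0,j=0): S=141.1700, K−S=0.0000, hold=21.7908 ⇒ V=21.7908 continue  boundary S*=-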